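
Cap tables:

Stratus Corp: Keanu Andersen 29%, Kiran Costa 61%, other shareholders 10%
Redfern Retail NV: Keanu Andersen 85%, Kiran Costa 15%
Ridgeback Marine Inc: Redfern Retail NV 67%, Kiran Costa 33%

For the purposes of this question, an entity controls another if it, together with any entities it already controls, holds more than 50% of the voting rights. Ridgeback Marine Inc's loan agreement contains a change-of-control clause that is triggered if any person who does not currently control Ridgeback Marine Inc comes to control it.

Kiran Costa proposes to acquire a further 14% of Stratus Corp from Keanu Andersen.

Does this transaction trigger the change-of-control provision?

No

The purchase adds only to Kiran's holdings (Keanu's stake shrinks), so Kiran is the only person who could newly come to control Ridgeback.
Kiran holds 61% of Stratus, so Kiran controls Stratus.
In Ridgeback, Kiran's side holds only 33%, not > 50%.
So before the transaction, Kiran does not control Ridgeback.
After the purchase, Kiran's direct stake in Stratus rises to 61% + 14% = 75%, and Keanu's stake falls to 15%.
Kiran holds 75% of Stratus, so Kiran controls Stratus.
After the transaction, Kiran's side holds 33% of Ridgeback, not > 50%, so Kiran still does not control Ridgeback.
No new person acquires control, so the clause is not triggered.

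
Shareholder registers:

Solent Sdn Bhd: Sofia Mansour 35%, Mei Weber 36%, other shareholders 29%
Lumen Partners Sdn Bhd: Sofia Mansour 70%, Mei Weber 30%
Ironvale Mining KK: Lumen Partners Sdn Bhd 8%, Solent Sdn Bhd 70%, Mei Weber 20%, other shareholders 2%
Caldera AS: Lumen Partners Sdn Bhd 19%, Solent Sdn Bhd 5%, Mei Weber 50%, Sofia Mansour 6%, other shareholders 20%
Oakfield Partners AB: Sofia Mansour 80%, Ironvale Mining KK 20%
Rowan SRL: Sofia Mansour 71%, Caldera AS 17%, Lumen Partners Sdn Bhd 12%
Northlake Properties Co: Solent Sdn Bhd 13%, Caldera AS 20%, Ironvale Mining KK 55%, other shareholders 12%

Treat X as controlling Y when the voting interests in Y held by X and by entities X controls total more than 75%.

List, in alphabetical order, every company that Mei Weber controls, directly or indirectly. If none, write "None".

None

Mei's largest direct stake is 50% in Caldera, which does not meet the threshold.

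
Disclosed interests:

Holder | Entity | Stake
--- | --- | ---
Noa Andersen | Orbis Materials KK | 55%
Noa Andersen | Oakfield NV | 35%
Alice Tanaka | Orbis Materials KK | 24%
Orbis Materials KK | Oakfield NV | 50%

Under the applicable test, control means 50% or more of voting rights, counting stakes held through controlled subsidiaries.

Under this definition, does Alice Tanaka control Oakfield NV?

No

Alice's largest direct stake is 24% in Orbis, which does not meet the threshold, so Alice controls no company.
Neither Alice nor any entity Alice controls holds any voting interest in Oakfield.
So Alice does not control Oakfield.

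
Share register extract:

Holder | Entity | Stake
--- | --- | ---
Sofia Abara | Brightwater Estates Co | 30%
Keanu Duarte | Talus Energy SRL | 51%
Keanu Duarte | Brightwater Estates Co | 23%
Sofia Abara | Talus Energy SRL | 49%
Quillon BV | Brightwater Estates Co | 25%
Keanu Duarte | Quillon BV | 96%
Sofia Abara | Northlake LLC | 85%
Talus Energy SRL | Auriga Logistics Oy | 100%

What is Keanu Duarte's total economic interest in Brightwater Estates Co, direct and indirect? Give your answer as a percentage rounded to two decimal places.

Keanu reaches Brightwater along 2 paths.
Direct stake: 23% = 23%.
Via Quillon: 96% × 25% = 24%.
Total: 23% + 24% = 47%.
Rounded: 47.00%.

47.00%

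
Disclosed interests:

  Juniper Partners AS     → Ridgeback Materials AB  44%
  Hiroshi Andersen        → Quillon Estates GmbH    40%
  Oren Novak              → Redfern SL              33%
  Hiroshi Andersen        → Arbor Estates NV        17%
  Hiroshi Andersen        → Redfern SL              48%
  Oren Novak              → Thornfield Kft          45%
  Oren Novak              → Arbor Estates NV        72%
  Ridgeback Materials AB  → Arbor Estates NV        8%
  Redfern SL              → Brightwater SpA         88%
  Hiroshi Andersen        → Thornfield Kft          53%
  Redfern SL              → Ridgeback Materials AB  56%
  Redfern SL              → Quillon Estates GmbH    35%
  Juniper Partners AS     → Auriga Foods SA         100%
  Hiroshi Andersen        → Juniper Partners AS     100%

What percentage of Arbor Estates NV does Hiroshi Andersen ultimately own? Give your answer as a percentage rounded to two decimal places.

22.67%

Hiroshi reaches Arbor along 3 paths.
Via Juniper → Ridgeback: 100% × 44% × 8% = 3.52%.
Via Redfern → Ridgeback: 48% × 56% × 8% = 2.1504%.
Direct stake: 17% = 17%.
Total: 3.52% + 2.1504% + 17% = 22.6704%.
Rounded: 22.67%.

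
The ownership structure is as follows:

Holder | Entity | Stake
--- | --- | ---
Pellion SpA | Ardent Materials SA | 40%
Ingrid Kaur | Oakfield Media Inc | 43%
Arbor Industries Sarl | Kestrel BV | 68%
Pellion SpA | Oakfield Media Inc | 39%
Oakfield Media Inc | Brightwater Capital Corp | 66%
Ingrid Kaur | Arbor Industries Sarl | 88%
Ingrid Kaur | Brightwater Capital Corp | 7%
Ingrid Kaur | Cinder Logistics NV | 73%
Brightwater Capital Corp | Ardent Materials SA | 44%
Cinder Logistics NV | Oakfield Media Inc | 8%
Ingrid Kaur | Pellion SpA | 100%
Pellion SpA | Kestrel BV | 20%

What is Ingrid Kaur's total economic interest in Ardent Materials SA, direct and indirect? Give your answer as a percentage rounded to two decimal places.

68.59%

Ingrid reaches Ardent along 5 paths.
Via Pellion: 100% × 40% = 40%.
Via Brightwater: 7% × 44% = 3.08%.
Via Oakfield → Brightwater: 43% × 66% × 44% = 12.4872%.
Via Cinder → Oakfield → Brightwater: 73% × 8% × 66% × 44% = 1.695936%.
Via Pellion → Oakfield → Brightwater: 100% × 39% × 66% × 44% = 11.3256%.
Total: 40% + 3.08% + 12.4872% + 1.695936% + 11.3256% = 68.588736%.
Rounded: 68.59%.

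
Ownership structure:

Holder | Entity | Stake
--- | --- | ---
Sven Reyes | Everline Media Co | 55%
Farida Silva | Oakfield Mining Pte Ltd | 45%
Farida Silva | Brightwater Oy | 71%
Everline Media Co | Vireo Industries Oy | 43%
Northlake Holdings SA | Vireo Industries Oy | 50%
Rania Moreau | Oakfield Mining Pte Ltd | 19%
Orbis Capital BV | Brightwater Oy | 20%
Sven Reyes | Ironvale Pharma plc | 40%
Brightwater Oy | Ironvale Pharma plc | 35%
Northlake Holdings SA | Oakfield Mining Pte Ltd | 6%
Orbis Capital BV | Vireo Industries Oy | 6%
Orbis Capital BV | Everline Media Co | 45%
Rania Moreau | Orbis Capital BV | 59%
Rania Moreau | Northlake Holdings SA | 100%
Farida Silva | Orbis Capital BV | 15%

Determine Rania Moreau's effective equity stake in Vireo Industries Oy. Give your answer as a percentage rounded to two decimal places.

Rania reaches Vireo along 3 paths.
Via Northlake: 100% × 50% = 50%.
Via Orbis → Everline: 59% × 45% × 43% = 11.4165%.
Via Orbis: 59% × 6% = 3.54%.
Total: 50% + 11.4165% + 3.54% = 64.9565%.
Rounded: 64.96%.

64.96%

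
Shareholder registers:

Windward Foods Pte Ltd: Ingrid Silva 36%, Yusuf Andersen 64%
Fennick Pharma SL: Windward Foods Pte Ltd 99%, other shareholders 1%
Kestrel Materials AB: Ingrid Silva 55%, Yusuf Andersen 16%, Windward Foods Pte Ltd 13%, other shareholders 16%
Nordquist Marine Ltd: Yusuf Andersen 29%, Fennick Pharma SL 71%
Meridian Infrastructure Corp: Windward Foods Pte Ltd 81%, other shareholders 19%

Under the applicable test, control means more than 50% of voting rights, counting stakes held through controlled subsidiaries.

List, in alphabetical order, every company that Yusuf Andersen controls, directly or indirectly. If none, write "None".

Yusuf holds 64% of Windward, so Yusuf controls Windward.
Windward holds 99% of Fennick, so Yusuf controls Fennick.
Yusuf and Fennick together hold 29% + 71% = 100% of Nordquist, so Yusuf controls Nordquist.
Windward holds 81% of Meridian, so Yusuf controls Meridian.
No other company's threshold is met.

Fennick Pharma SL, Meridian Infrastructure Corp, Nordquist Marine Ltd, Windward Foods Pte Ltd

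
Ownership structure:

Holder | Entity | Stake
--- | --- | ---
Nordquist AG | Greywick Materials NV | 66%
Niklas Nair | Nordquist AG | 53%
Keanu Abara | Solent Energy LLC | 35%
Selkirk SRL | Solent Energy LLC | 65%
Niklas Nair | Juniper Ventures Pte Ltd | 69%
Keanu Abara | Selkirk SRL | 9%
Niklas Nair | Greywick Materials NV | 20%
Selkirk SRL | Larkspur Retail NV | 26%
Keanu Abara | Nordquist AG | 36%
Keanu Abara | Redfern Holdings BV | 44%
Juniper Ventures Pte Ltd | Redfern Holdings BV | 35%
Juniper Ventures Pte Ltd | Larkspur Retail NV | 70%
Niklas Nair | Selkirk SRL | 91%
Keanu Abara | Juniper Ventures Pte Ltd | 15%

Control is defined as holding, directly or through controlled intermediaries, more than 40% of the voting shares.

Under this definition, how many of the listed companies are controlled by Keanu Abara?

1

Keanu holds 44% of Redfern, so Keanu controls Redfern.
No other company's threshold is met.
Keanu controls 1 company.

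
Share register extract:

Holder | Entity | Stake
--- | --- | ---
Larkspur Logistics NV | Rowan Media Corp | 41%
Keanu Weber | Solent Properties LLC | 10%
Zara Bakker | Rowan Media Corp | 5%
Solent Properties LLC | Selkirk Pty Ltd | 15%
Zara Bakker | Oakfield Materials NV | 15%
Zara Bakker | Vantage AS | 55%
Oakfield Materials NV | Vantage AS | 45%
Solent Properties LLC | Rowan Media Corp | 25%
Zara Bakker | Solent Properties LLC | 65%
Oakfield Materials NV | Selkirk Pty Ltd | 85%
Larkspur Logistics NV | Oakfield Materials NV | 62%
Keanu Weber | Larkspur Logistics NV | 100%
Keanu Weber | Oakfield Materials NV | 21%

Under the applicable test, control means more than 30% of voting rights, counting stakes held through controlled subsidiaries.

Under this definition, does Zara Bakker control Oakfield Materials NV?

No

Zara holds 65% of Solent, so Zara controls Solent.
Zara holds 55% of Vantage, so Zara controls Vantage.
In Oakfield, Zara's side holds only 15%, not > 30%.
So Zara does not control Oakfield.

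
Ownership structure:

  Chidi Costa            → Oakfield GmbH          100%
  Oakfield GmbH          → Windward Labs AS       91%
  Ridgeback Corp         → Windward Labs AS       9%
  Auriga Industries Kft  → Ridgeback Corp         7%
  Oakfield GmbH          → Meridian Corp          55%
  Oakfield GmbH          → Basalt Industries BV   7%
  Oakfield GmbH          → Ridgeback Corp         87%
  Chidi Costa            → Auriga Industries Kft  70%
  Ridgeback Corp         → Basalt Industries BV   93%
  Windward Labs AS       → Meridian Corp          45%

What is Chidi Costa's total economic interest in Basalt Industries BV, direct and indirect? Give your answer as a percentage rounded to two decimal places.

92.47%

Chidi reaches Basalt along 3 paths.
Via Oakfield: 100% × 7% = 7%.
Via Auriga → Ridgeback: 70% × 7% × 93% = 4.557%.
Via Oakfield → Ridgeback: 100% × 87% × 93% = 80.91%.
Total: 7% + 4.557% + 80.91% = 92.467%.
Rounded: 92.47%.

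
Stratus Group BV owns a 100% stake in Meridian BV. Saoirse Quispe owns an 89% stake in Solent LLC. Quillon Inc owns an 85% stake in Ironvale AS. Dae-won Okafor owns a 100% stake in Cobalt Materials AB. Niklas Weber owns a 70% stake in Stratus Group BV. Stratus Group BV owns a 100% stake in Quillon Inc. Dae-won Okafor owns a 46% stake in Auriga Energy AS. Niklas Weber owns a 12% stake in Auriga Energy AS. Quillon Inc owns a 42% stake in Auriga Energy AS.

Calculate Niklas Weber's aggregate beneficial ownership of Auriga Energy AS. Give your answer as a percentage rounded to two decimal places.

41.40%

Niklas reaches Auriga along 2 paths.
Via Stratus → Quillon: 70% × 100% × 42% = 29.4%.
Direct stake: 12% = 12%.
Total: 29.4% + 12% = 41.4%.
Rounded: 41.40%.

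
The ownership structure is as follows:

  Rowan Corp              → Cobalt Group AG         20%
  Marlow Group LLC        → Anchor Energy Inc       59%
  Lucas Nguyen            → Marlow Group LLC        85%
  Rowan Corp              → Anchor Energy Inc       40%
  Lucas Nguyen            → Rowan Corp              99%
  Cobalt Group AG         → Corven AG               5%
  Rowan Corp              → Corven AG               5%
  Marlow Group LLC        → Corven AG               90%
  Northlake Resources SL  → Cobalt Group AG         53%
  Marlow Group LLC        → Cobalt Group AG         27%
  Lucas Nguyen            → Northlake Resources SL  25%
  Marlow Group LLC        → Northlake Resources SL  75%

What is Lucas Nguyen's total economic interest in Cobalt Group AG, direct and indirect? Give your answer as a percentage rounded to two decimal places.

Lucas reaches Cobalt along 4 paths.
Via Marlow: 85% × 27% = 22.95%.
Via Marlow → Northlake: 85% × 75% × 53% = 33.7875%.
Via Northlake: 25% × 53% = 13.25%.
Via Rowan: 99% × 20% = 19.8%.
Total: 22.95% + 33.7875% + 13.25% + 19.8% = 89.7875%.
Rounded: 89.79%.

89.79%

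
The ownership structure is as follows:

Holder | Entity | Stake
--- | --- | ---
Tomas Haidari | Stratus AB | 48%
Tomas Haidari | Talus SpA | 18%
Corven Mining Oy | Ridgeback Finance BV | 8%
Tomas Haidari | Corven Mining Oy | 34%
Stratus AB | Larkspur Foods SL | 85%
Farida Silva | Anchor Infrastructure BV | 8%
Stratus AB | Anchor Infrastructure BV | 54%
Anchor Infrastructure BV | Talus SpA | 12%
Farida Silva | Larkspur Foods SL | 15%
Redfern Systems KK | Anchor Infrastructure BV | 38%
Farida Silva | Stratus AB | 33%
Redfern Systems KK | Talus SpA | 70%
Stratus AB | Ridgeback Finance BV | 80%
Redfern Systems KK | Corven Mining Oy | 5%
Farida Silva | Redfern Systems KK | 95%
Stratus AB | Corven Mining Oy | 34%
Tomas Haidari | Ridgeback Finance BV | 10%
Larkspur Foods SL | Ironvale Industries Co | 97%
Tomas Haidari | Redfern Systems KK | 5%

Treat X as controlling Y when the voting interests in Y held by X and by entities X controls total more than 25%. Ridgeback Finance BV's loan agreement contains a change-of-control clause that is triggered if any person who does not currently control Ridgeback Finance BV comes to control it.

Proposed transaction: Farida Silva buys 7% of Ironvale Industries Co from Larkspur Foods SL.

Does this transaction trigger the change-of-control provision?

The purchase adds only to Farida's holdings (Larkspur's stake shrinks), so Farida is the only person who could newly come to control Ridgeback.
Farida holds 33% of Stratus, so Farida controls Stratus.
Farida holds 95% of Redfern, so Farida controls Redfern.
Redfern and Stratus together hold 5% + 34% = 39% of Corven, so Farida controls Corven.
Stratus and Corven together hold 80% + 8% = 88% of Ridgeback, so Farida controls Ridgeback.
So Farida already controls Ridgeback before the transaction.
After the purchase, Farida holds 7% of Ironvale directly, and Larkspur's stake falls to 90%.
Farida controlled Ridgeback already, so this is not a new person acquiring control; every other person's position is unchanged or reduced.
No new person acquires control, so the clause is not triggered.

No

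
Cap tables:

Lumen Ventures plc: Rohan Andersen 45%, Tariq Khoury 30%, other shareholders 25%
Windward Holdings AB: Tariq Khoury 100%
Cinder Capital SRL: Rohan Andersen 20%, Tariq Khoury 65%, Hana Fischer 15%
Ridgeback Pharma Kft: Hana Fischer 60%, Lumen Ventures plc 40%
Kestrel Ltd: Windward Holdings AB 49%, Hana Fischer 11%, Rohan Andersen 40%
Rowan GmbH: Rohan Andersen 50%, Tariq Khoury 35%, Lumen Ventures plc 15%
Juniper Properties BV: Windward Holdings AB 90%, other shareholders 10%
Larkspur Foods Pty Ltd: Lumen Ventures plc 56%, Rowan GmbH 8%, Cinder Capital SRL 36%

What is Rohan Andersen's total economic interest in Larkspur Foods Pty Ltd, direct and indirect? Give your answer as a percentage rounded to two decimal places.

Rohan reaches Larkspur along 4 paths.
Via Lumen: 45% × 56% = 25.2%.
Via Rowan: 50% × 8% = 4%.
Via Lumen → Rowan: 45% × 15% × 8% = 0.54%.
Via Cinder: 20% × 36% = 7.2%.
Total: 25.2% + 4% + 0.54% + 7.2% = 36.94%.

36.94%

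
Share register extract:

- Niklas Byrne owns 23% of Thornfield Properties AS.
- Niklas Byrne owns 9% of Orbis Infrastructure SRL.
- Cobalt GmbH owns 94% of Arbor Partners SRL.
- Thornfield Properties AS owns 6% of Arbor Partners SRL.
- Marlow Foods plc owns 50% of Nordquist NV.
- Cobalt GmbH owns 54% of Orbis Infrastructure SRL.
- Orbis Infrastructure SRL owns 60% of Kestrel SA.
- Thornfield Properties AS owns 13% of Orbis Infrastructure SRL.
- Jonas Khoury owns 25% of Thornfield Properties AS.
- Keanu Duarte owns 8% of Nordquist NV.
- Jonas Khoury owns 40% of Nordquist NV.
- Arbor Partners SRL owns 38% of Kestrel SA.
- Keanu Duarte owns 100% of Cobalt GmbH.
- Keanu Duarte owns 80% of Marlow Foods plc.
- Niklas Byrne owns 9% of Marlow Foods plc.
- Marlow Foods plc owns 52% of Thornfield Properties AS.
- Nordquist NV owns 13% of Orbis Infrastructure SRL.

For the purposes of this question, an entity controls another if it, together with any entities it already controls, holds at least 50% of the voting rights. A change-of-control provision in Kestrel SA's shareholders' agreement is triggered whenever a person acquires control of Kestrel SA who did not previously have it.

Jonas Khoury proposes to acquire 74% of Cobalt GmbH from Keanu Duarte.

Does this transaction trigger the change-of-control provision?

Yes

The purchase adds only to Jonas's holdings (Keanu's stake shrinks), so Jonas is the only person who could newly come to control Kestrel.
Jonas's largest direct stake is 40% in Nordquist, which does not meet the threshold, so Jonas controls no company.
Neither Jonas nor any entity Jonas controls holds any voting interest in Kestrel.
So before the transaction, Jonas does not control Kestrel.
After the purchase, Jonas holds 74% of Cobalt directly, and Keanu's stake falls to 26%.
Jonas holds 74% of Cobalt, so Jonas controls Cobalt.
Cobalt holds 54% of Orbis, so Jonas controls Orbis.
Cobalt holds 94% of Arbor, so Jonas controls Arbor.
Arbor and Orbis together hold 38% + 60% = 98% of Kestrel, so Jonas controls Kestrel.
Jonas did not control Kestrel before and does after, so the clause is triggered.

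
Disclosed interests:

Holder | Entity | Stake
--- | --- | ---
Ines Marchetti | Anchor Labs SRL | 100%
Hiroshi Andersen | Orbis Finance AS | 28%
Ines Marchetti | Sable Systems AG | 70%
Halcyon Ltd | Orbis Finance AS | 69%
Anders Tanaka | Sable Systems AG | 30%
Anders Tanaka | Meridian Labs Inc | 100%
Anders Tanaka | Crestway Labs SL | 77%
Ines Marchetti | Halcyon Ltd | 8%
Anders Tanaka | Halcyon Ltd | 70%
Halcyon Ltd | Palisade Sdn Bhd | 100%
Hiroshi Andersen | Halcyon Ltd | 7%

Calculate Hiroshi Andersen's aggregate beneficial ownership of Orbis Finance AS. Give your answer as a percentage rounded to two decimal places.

32.83%

Hiroshi reaches Orbis along 2 paths.
Direct stake: 28% = 28%.
Via Halcyon: 7% × 69% = 4.83%.
Total: 28% + 4.83% = 32.83%.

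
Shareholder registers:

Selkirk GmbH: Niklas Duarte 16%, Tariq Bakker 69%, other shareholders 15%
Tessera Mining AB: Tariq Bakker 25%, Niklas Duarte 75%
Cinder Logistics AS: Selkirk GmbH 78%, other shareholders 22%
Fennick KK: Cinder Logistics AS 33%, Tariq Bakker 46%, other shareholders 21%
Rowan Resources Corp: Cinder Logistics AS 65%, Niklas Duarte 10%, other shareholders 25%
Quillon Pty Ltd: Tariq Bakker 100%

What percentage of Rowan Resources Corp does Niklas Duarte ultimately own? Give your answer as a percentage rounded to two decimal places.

Niklas reaches Rowan along 2 paths.
Via Selkirk → Cinder: 16% × 78% × 65% = 8.112%.
Direct stake: 10% = 10%.
Total: 8.112% + 10% = 18.112%.
Rounded: 18.11%.

18.11%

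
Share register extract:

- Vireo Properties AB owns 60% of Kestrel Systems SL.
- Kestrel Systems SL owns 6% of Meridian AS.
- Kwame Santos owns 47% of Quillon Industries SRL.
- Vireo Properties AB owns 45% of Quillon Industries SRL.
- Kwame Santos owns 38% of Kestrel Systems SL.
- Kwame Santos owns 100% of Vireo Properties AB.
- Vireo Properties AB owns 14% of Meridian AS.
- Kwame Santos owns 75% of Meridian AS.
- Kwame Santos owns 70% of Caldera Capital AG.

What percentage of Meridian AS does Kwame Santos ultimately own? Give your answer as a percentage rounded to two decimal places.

94.88%

Kwame reaches Meridian along 4 paths.
Via Vireo: 100% × 14% = 14%.
Direct stake: 75% = 75%.
Via Vireo → Kestrel: 100% × 60% × 6% = 3.6%.
Via Kestrel: 38% × 6% = 2.28%.
Total: 14% + 75% + 3.6% + 2.28% = 94.88%.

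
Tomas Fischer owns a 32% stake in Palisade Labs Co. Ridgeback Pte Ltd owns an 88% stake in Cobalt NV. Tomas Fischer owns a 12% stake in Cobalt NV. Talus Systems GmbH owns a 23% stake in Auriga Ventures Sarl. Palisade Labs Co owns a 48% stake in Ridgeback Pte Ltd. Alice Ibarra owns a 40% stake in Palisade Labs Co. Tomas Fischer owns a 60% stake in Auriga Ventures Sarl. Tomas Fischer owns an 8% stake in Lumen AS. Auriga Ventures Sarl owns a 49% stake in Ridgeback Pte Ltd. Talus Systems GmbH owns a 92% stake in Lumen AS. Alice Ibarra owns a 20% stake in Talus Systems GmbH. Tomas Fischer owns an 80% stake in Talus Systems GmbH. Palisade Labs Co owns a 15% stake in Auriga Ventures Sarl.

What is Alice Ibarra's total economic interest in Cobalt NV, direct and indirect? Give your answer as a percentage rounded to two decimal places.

Alice reaches Cobalt along 3 paths.
Via Palisade → Ridgeback: 40% × 48% × 88% = 16.896%.
Via Talus → Auriga → Ridgeback: 20% × 23% × 49% × 88% = 1.98352%.
Via Palisade → Auriga → Ridgeback: 40% × 15% × 49% × 88% = 2.5872%.
Total: 16.896% + 1.98352% + 2.5872% = 21.46672%.
Rounded: 21.47%.

21.47%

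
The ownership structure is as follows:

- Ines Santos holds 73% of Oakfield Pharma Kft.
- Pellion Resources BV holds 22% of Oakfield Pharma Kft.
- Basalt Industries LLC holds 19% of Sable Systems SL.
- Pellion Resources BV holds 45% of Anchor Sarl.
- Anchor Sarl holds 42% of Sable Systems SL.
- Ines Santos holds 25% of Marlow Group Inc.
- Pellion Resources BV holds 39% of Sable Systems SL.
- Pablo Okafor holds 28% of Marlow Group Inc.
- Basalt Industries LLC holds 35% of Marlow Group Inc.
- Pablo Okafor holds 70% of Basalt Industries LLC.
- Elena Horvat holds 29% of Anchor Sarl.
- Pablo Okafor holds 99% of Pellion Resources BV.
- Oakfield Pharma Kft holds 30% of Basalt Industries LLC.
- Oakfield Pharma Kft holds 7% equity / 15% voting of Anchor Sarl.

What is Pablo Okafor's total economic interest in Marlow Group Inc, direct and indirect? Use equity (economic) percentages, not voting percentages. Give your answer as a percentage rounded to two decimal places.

54.79%

Pablo reaches Marlow along 3 paths.
Via Pellion → Oakfield → Basalt: 99% × 22% × 30% × 35% = 2.2869%.
Via Basalt: 70% × 35% = 24.5%.
Direct stake: 28% = 28%.
Total: 2.2869% + 24.5% + 28% = 54.7869%.
Rounded: 54.79%.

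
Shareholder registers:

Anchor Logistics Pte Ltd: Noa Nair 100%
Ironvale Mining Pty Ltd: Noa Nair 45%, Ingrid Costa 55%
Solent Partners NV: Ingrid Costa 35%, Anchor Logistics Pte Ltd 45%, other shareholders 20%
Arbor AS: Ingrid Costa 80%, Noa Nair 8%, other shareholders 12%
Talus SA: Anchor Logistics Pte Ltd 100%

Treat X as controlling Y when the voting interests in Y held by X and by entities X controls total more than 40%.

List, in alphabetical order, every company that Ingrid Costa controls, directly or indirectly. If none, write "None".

Ingrid holds 55% of Ironvale, so Ingrid controls Ironvale.
Ingrid holds 80% of Arbor, so Ingrid controls Arbor.
No other company's threshold is met.

Arbor AS, Ironvale Mining Pty Ltd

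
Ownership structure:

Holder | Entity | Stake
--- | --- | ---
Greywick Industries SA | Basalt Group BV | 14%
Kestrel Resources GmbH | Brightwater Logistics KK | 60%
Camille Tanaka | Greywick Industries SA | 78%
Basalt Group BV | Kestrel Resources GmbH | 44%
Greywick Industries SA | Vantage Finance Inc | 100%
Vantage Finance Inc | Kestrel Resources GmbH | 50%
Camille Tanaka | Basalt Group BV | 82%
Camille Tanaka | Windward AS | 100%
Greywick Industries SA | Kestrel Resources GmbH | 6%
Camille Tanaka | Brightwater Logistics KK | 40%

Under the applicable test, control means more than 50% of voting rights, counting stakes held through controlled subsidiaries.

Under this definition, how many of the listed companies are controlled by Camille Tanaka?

Camille holds 78% of Greywick, so Camille controls Greywick.
Camille and Greywick together hold 82% + 14% = 96% of Basalt, so Camille controls Basalt.
Greywick holds 100% of Vantage, so Camille controls Vantage.
Greywick and Basalt and Vantage together hold 6% + 44% + 50% = 100% of Kestrel, so Camille controls Kestrel.
Camille holds 100% of Windward, so Camille controls Windward.
Kestrel and Camille together hold 60% + 40% = 100% of Brightwater, so Camille controls Brightwater.
Camille controls 6 companies.

6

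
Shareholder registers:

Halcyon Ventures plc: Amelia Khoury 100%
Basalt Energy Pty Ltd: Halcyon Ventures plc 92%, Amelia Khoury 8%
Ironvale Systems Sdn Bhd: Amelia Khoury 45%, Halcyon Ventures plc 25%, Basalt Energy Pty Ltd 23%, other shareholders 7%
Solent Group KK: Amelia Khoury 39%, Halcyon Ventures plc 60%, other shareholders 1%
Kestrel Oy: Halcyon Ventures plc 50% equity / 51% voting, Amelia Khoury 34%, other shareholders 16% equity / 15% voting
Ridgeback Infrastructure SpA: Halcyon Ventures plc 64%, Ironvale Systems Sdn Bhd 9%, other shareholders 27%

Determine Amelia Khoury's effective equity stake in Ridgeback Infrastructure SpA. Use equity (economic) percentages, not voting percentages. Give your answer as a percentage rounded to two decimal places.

72.37%

Amelia reaches Ridgeback along 5 paths.
Via Halcyon: 100% × 64% = 64%.
Via Ironvale: 45% × 9% = 4.05%.
Via Halcyon → Ironvale: 100% × 25% × 9% = 2.25%.
Via Halcyon → Basalt → Ironvale: 100% × 92% × 23% × 9% = 1.9044%.
Via Basalt → Ironvale: 8% × 23% × 9% = 0.1656%.
Total: 64% + 4.05% + 2.25% + 1.9044% + 0.1656% = 72.37%.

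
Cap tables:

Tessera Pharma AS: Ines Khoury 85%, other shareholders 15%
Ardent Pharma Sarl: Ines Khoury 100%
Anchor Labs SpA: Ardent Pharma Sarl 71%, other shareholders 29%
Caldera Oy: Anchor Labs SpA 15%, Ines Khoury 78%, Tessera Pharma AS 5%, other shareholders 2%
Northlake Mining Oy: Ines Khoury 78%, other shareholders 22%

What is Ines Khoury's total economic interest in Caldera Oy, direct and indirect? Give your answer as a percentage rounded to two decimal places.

Ines reaches Caldera along 3 paths.
Via Ardent → Anchor: 100% × 71% × 15% = 10.65%.
Direct stake: 78% = 78%.
Via Tessera: 85% × 5% = 4.25%.
Total: 10.65% + 78% + 4.25% = 92.9%.
Rounded: 92.90%.

92.90%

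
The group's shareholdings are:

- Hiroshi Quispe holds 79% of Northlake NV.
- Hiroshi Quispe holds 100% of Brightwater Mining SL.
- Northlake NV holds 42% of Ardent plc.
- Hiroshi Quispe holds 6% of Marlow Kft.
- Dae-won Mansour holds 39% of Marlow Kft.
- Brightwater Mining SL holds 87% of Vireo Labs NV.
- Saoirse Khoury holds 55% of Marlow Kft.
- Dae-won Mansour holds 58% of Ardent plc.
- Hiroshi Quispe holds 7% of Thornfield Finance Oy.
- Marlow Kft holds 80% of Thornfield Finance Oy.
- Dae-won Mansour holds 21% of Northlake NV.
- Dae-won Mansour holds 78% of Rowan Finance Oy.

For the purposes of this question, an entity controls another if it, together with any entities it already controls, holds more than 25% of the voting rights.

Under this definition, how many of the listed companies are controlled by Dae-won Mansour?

4

Dae-won holds 39% of Marlow, so Dae-won controls Marlow.
Marlow holds 80% of Thornfield, so Dae-won controls Thornfield.
Dae-won holds 78% of Rowan, so Dae-won controls Rowan.
Dae-won holds 58% of Ardent, so Dae-won controls Ardent.
No other company's threshold is met.
Dae-won controls 4 companies.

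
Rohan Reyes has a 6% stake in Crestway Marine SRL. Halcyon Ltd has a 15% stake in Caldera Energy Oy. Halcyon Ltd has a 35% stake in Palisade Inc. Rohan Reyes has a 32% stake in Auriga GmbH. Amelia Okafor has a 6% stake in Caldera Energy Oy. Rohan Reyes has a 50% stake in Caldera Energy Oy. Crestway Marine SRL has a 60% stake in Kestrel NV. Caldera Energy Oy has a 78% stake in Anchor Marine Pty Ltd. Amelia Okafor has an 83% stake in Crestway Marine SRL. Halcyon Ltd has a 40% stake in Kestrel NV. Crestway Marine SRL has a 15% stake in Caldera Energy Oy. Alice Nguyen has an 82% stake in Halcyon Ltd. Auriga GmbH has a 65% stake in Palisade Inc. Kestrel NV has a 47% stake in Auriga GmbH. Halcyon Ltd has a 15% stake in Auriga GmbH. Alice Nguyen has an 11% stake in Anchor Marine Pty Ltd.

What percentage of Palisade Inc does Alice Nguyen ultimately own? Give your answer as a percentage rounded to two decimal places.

Alice reaches Palisade along 3 paths.
Via Halcyon → Auriga: 82% × 15% × 65% = 7.995%.
Via Halcyon → Kestrel → Auriga: 82% × 40% × 47% × 65% = 10.0204%.
Via Halcyon: 82% × 35% = 28.7%.
Total: 7.995% + 10.0204% + 28.7% = 46.7154%.
Rounded: 46.72%.

46.72%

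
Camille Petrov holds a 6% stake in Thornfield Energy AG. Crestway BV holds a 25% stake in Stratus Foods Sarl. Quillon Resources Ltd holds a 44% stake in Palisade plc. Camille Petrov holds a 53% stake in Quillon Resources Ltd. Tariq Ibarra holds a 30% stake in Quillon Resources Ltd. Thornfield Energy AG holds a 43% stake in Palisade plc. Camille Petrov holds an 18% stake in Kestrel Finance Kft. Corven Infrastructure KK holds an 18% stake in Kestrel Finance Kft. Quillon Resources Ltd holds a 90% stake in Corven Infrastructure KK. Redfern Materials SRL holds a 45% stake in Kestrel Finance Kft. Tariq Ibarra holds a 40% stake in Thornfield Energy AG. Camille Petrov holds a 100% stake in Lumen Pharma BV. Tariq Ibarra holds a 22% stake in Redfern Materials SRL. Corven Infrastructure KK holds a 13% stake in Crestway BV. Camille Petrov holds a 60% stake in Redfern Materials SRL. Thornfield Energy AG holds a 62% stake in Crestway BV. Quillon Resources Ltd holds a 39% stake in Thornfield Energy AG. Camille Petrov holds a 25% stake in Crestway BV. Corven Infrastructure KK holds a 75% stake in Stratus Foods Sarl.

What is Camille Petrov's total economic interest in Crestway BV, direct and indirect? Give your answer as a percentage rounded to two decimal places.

Camille reaches Crestway along 4 paths.
Via Thornfield: 6% × 62% = 3.72%.
Via Quillon → Thornfield: 53% × 39% × 62% = 12.8154%.
Via Quillon → Corven: 53% × 90% × 13% = 6.201%.
Direct stake: 25% = 25%.
Total: 3.72% + 12.8154% + 6.201% + 25% = 47.7364%.
Rounded: 47.74%.

47.74%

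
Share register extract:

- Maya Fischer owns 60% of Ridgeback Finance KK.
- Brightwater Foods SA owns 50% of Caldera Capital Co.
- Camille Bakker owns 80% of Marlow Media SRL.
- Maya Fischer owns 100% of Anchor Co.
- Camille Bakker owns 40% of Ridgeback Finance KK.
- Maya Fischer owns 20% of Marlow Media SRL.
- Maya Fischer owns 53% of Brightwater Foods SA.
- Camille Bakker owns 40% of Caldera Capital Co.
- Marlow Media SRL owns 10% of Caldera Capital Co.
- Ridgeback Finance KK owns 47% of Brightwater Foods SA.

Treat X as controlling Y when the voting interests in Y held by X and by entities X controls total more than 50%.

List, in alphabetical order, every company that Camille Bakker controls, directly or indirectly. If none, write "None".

Camille holds 80% of Marlow, so Camille controls Marlow.
No other company's threshold is met.

Marlow Media SRL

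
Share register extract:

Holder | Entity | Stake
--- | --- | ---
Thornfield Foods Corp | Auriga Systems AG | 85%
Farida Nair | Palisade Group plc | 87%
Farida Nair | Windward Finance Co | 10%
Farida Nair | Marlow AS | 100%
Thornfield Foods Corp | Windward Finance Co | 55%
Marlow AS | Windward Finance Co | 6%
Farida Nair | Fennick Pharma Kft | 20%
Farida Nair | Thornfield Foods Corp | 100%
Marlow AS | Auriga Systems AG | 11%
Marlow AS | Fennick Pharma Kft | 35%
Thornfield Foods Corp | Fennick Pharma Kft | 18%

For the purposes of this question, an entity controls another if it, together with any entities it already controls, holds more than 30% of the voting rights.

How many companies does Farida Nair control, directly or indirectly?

6

Farida holds 87% of Palisade, so Farida controls Palisade.
Farida holds 100% of Thornfield, so Farida controls Thornfield.
Farida holds 100% of Marlow, so Farida controls Marlow.
Farida and Thornfield and Marlow together hold 20% + 18% + 35% = 73% of Fennick, so Farida controls Fennick.
Thornfield and Marlow together hold 85% + 11% = 96% of Auriga, so Farida controls Auriga.
Thornfield and Marlow and Farida together hold 55% + 6% + 10% = 71% of Windward, so Farida controls Windward.
Farida controls 6 companies.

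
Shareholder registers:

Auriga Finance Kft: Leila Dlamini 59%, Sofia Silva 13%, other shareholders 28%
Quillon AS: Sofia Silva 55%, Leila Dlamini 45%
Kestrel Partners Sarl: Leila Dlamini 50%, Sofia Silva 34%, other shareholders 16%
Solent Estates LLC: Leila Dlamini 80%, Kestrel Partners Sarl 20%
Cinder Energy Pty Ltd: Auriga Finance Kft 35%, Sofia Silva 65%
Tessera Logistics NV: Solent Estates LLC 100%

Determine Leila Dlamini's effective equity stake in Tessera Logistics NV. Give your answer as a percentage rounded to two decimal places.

90.00%

Leila reaches Tessera along 2 paths.
Via Solent: 80% × 100% = 80%.
Via Kestrel → Solent: 50% × 20% × 100% = 10%.
Total: 80% + 10% = 90%.
Rounded: 90.00%.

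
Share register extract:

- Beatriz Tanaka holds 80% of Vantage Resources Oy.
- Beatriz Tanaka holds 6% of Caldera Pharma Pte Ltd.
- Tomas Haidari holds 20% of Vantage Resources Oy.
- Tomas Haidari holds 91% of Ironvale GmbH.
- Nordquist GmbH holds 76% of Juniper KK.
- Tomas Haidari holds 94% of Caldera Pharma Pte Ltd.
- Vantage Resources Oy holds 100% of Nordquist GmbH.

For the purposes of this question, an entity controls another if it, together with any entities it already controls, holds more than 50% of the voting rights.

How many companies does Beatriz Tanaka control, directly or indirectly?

3

Beatriz holds 80% of Vantage, so Beatriz controls Vantage.
Vantage holds 100% of Nordquist, so Beatriz controls Nordquist.
Nordquist holds 76% of Juniper, so Beatriz controls Juniper.
No other company's threshold is met.
Beatriz controls 3 companies.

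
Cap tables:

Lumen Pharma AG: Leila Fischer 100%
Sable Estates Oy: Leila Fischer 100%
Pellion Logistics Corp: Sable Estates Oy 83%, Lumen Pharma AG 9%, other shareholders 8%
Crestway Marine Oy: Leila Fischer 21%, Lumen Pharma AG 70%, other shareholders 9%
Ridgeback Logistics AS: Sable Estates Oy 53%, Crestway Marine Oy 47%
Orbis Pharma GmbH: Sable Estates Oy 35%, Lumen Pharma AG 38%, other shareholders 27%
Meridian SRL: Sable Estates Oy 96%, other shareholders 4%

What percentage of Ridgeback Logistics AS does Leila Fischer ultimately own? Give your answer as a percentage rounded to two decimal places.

Leila reaches Ridgeback along 3 paths.
Via Sable: 100% × 53% = 53%.
Via Crestway: 21% × 47% = 9.87%.
Via Lumen → Crestway: 100% × 70% × 47% = 32.9%.
Total: 53% + 9.87% + 32.9% = 95.77%.

95.77%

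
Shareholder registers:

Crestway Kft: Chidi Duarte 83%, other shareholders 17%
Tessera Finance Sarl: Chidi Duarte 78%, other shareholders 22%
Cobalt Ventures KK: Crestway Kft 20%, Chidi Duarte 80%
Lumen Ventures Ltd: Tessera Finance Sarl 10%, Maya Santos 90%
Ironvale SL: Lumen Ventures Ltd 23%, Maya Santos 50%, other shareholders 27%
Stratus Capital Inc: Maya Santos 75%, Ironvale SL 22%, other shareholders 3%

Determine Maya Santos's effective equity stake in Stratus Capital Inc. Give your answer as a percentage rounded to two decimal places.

Maya reaches Stratus along 3 paths.
Direct stake: 75% = 75%.
Via Lumen → Ironvale: 90% × 23% × 22% = 4.554%.
Via Ironvale: 50% × 22% = 11%.
Total: 75% + 4.554% + 11% = 90.554%.
Rounded: 90.55%.

90.55%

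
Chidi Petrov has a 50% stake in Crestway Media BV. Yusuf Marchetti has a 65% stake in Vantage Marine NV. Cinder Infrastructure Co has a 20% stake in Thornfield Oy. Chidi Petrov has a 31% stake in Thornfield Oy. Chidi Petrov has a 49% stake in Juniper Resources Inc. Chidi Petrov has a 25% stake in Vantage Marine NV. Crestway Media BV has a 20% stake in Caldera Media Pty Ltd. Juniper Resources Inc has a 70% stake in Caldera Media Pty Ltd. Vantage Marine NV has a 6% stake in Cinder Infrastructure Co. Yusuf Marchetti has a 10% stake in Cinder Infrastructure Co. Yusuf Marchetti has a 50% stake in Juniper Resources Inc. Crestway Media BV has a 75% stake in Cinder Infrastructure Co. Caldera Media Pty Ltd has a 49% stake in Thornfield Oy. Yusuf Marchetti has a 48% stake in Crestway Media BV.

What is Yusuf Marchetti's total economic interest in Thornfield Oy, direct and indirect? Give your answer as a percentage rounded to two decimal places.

31.83%

Yusuf reaches Thornfield along 5 paths.
Via Juniper → Caldera: 50% × 70% × 49% = 17.15%.
Via Crestway → Caldera: 48% × 20% × 49% = 4.704%.
Via Vantage → Cinder: 65% × 6% × 20% = 0.78%.
Via Crestway → Cinder: 48% × 75% × 20% = 7.2%.
Via Cinder: 10% × 20% = 2%.
Total: 17.15% + 4.704% + 0.78% + 7.2% + 2% = 31.834%.
Rounded: 31.83%.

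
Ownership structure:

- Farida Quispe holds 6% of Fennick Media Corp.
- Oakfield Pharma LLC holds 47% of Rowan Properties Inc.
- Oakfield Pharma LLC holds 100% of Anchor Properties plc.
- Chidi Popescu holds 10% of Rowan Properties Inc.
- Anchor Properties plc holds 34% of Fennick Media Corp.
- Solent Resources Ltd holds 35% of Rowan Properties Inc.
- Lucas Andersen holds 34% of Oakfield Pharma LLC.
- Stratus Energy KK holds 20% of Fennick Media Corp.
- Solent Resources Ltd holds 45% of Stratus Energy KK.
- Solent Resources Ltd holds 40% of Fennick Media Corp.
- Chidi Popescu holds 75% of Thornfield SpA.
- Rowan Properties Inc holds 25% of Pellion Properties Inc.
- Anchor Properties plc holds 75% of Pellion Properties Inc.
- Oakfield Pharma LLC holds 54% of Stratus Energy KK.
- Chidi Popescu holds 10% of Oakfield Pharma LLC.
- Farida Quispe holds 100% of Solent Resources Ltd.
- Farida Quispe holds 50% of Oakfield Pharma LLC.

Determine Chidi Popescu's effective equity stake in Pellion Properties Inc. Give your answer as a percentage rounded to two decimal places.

Chidi reaches Pellion along 3 paths.
Via Oakfield → Rowan: 10% × 47% × 25% = 1.175%.
Via Rowan: 10% × 25% = 2.5%.
Via Oakfield → Anchor: 10% × 100% × 75% = 7.5%.
Total: 1.175% + 2.5% + 7.5% = 11.175%.
Rounded: 11.18%.

11.18%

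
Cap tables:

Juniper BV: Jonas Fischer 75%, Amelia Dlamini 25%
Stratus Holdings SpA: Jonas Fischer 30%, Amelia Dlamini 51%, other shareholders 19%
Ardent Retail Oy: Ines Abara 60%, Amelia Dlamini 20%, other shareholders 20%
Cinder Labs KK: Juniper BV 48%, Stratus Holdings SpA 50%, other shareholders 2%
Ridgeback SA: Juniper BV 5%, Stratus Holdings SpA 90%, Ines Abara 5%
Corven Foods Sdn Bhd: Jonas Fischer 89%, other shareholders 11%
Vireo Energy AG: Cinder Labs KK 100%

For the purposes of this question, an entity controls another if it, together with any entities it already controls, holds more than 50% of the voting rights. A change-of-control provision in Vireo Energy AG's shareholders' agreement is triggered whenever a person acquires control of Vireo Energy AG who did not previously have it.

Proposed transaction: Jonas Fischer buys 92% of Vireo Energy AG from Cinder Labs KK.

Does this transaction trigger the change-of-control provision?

Yes

The purchase adds only to Jonas's holdings (Cinder's stake shrinks), so Jonas is the only person who could newly come to control Vireo.
Jonas holds 75% of Juniper, so Jonas controls Juniper.
Jonas holds 89% of Corven, so Jonas controls Corven.
Neither Jonas nor any entity Jonas controls holds any voting interest in Vireo.
So before the transaction, Jonas does not control Vireo.
After the purchase, Jonas holds 92% of Vireo directly, and Cinder's stake falls to 8%.
Jonas holds 92% of Vireo, so Jonas controls Vireo.
Jonas did not control Vireo before and does after, so the clause is triggered.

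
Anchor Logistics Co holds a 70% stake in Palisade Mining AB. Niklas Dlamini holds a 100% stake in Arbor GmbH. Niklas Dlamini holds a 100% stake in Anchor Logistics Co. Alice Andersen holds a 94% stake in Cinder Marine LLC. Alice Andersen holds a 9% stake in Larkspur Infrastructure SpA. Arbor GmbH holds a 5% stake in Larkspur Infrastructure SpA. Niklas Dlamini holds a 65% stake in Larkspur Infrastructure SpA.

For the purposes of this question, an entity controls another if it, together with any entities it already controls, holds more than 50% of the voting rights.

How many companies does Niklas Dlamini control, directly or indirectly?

4

Niklas holds 100% of Arbor, so Niklas controls Arbor.
Arbor and Niklas together hold 5% + 65% = 70% of Larkspur, so Niklas controls Larkspur.
Niklas holds 100% of Anchor, so Niklas controls Anchor.
Anchor holds 70% of Palisade, so Niklas controls Palisade.
No other company's threshold is met.
Niklas controls 4 companies.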